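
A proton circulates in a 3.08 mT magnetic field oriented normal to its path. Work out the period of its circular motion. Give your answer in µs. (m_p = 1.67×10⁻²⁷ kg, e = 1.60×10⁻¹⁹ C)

T ≈ 21.3 µs

The cyclotron period is independent of speed: T = 2πm/(qB).
T = 2π(1.67×10^-27) / [(1×1.60×10^-19)(3.08×10^-3)] = 2.13×10^-5 s.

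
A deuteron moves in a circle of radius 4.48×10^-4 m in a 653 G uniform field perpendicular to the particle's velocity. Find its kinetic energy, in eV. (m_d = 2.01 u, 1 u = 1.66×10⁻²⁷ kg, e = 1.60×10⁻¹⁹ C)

K ≈ 0.0205 eV

v = qBr/m = (1×1.60×10^-19)(0.0653)(4.48×10^-4) / (3.34×10^-27) = 1400 m/s.
K = ½mv² = 0.5·(3.34×10^-27)·(1400)² = 3.28×10^-21 J = 0.0205 eV.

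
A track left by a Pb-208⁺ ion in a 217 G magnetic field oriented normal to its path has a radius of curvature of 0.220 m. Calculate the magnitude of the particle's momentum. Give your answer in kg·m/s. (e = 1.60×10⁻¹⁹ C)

Since qvB = mv²/r, the momentum p = mv = qBr.
p = (1×1.60×10^-19)(0.0217)(0.220) = 7.64×10^-22 kg·m/s.

p ≈ 7.64×10^-22 kg·m/s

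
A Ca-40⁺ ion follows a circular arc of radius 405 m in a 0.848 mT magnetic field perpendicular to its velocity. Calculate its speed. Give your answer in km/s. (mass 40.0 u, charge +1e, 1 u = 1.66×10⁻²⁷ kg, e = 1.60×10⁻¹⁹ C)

From qvB = mv²/r, v = qBr/m.
v = (1×1.60×10^-19)(8.48×10^-4)(405) / (6.64×10^-26) = 8.28×10^5 m/s.

v ≈ 828 km/s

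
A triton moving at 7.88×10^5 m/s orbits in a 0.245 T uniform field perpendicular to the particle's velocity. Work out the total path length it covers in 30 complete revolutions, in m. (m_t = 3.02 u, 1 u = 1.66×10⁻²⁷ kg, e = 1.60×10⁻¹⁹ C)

r = mv/(qB) = 0.101 m, so one revolution covers 2πr = 0.633 m.
In 30 revolutions: L = 30·2πr = 19.0 m.

L ≈ 19.0 m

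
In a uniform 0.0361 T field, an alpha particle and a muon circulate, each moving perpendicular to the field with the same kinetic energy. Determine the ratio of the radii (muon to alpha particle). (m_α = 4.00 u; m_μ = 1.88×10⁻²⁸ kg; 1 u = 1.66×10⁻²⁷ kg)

r = √(2mK)/(qB) ⇒ at equal K, r ∝ √m/q.
r_{muon}/r_{alpha particle} = 0.337.

ratio ≈ 0.337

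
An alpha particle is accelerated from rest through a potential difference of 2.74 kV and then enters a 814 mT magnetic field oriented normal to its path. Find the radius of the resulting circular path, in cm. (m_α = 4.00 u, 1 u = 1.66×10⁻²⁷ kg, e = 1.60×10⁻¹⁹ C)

r ≈ 1.31 cm

The kinetic energy gained is K = qV = (2×1.60×10^-19)(2740) = 8.77×10^-16 J.
v = √(2K/m) = 5.14×10^5 m/s.
r = mv/(qB) = (6.64×10^-27)(5.14×10^5) / [(2×1.60×10^-19)(0.814)] = 0.0131 m.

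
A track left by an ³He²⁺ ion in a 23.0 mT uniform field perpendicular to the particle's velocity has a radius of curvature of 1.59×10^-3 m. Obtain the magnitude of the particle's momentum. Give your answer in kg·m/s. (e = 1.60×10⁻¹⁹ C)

Since qvB = mv²/r, the momentum p = mv = qBr.
p = (2×1.60×10^-19)(0.0230)(1.59×10^-3) = 1.17×10^-23 kg·m/s.

p ≈ 1.17×10^-23 kg·m/s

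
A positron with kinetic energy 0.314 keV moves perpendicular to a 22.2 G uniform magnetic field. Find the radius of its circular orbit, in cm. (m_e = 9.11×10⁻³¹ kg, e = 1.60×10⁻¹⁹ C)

Convert the energy: K = 0.314 keV = 5.02×10^-17 J.
v = √(2K/m) = √(2·5.02×10^-17/9.11×10^-31) = 1.05×10^7 m/s.
r = mv/(qB) = (9.11×10^-31)(1.05×10^7) / [(1×1.60×10^-19)(2.22×10^-3)] = 0.0269 m.

r ≈ 2.69 cm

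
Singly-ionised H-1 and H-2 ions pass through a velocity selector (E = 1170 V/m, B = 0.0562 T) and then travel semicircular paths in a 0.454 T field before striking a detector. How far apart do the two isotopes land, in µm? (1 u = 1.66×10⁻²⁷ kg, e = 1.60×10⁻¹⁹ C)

Δd ≈ 952 µm

Both emerge at v = E/B₁ = 2.08×10^4 m/s.
r = mv/(qB₂), so r₁ = 4.76×10^-4 m and r₂ = 9.52×10^-4 m, giving Δr = 4.76×10^-4 m.
After a semicircle each ion lands a diameter 2r from the entry slit, so the separation is 2Δr = 9.52×10^-4 m.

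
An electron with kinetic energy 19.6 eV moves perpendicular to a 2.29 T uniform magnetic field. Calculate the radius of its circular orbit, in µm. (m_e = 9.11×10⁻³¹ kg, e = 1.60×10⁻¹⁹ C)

Convert the energy: K = 19.6 eV = 3.14×10^-18 J.
v = √(2K/m) = √(2·3.14×10^-18/9.11×10^-31) = 2.62×10^6 m/s.
r = mv/(qB) = (9.11×10^-31)(2.62×10^6) / [(1×1.60×10^-19)(2.29)] = 6.52×10^-6 m.

r ≈ 6.52 µm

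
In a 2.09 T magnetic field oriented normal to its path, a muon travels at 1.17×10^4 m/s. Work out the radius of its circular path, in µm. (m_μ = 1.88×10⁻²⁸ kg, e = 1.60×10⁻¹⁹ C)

The magnetic force provides the centripetal force: qvB = mv²/r, so r = mv/(qB).
r = (1.88×10^-28 kg)(1.17×10^4 m/s) / [(1×1.60×10^-19 C)(2.09 T)] = 6.58×10^-6 m.

r ≈ 6.58 µm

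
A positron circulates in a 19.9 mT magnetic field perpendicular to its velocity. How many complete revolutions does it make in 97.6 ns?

N = 54

T = 2πm/(qB) = 2π(9.11×10^-31) / [(1×1.60×10^-19)(0.0199)] = 1.7977×10^-9 s.
N = t/T = 9.76×10^-8 / 1.7977×10^-9 ≈ 54.29, so 54 complete revolutions.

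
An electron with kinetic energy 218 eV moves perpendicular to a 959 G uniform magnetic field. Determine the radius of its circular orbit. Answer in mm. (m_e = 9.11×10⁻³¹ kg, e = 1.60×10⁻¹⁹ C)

r ≈ 0.520 mm

Convert the energy: K = 218 eV = 3.49×10^-17 J.
v = √(2K/m) = √(2·3.49×10^-17/9.11×10^-31) = 8.75×10^6 m/s.
r = mv/(qB) = (9.11×10^-31)(8.75×10^6) / [(1×1.60×10^-19)(0.0959)] = 5.20×10^-4 m.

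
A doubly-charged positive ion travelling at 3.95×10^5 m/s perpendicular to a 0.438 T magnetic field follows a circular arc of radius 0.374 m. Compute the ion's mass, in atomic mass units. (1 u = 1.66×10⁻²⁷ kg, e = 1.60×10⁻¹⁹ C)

m ≈ 79.9 u

qvB = mv²/r ⇒ m = qBr/v.
m = (2×1.60×10^-19)(0.438)(0.374) / (3.95×10^5) = 1.33×10^-25 kg = 79.9 u.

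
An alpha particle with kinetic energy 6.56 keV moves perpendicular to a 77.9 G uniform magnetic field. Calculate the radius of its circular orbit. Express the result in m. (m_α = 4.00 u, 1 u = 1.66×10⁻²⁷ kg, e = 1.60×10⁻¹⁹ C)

Convert the energy: K = 6.56 keV = 1.05×10^-15 J.
v = √(2K/m) = √(2·1.05×10^-15/6.64×10^-27) = 5.62×10^5 m/s.
r = mv/(qB) = (6.64×10^-27)(5.62×10^5) / [(2×1.60×10^-19)(7.79×10^-3)] = 1.50 m.

r ≈ 1.50 m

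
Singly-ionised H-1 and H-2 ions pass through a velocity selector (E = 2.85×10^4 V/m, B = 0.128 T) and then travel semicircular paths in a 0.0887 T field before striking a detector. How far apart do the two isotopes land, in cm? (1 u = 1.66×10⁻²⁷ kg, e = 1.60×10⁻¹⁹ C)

Δd ≈ 5.21 cm

Both emerge at v = E/B₁ = 2.23×10^5 m/s.
r = mv/(qB₂), so r₁ = 0.0260 m and r₂ = 0.0521 m, giving Δr = 0.0260 m.
After a semicircle each ion lands a diameter 2r from the entry slit, so the separation is 2Δr = 0.0521 m.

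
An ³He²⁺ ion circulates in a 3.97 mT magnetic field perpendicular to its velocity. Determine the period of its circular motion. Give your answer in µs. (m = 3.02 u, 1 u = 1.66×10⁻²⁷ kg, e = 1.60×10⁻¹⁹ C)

T ≈ 24.8 µs

The cyclotron period is independent of speed: T = 2πm/(qB).
T = 2π(5.01×10^-27) / [(2×1.60×10^-19)(3.97×10^-3)] = 2.48×10^-5 s.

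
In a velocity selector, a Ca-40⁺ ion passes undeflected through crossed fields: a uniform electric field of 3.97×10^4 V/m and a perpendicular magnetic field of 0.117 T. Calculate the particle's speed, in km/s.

v ≈ 339 km/s

For zero net force, qE = qvB, so v = E/B.
v = (3.97×10^4) / (0.117) = 3.39×10^5 m/s.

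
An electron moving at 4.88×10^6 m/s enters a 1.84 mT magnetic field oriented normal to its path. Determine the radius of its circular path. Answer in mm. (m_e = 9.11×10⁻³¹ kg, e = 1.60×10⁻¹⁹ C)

r ≈ 15.1 mm

The magnetic force provides the centripetal force: qvB = mv²/r, so r = mv/(qB).
r = (9.11×10^-31 kg)(4.88×10^6 m/s) / [(1×1.60×10^-19 C)(1.84×10^-3 T)] = 0.0151 m.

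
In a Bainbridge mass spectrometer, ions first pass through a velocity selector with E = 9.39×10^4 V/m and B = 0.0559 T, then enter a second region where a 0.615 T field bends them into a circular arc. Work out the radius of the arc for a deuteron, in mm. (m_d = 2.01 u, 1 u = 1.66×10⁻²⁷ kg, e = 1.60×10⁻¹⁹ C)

r ≈ 57.0 mm

The selector passes v = E/B = 9.39×10^4/0.0559 = 1.68×10^6 m/s.
In the deflection region, r = mv/(qB₂) = (3.34×10^-27)(1.68×10^6) / [(1×1.60×10^-19)(0.615)] = 0.0570 m.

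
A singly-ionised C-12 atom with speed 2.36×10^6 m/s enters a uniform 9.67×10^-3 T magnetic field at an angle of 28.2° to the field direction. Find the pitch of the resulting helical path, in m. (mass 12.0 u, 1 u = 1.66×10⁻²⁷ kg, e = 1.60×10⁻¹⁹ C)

The velocity component along B is v∥ = v cos28.2° = 2.08×10^6 m/s.
The cyclotron period T = 2πm/(qB) = 8.09×10^-5 s is set by m, q, B alone.
Pitch = v∥·T = (2.08×10^6)(8.09×10^-5) = 168 m.

pitch ≈ 168 m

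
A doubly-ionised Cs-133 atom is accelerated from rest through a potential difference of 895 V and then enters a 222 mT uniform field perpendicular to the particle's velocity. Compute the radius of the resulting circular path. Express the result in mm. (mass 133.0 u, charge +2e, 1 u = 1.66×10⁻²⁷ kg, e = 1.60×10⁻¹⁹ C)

The kinetic energy gained is K = qV = (2×1.60×10^-19)(895) = 2.86×10^-16 J.
v = √(2K/m) = 5.09×10^4 m/s.
r = mv/(qB) = (2.21×10^-25)(5.09×10^4) / [(2×1.60×10^-19)(0.222)] = 0.158 m.

r ≈ 158 mm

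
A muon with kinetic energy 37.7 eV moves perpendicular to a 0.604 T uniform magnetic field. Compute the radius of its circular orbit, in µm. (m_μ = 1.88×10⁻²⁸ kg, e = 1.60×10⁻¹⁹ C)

Convert the energy: K = 37.7 eV = 6.03×10^-18 J.
v = √(2K/m) = √(2·6.03×10^-18/1.88×10^-28) = 2.53×10^5 m/s.
r = mv/(qB) = (1.88×10^-28)(2.53×10^5) / [(1×1.60×10^-19)(0.604)] = 4.93×10^-4 m.

r ≈ 493 µm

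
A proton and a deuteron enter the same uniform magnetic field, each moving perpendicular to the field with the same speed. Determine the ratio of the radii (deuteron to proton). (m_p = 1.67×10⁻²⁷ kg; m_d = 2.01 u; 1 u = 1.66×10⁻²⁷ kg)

r = mv/(qB) ⇒ at equal v, r ∝ m/q.
r_{deuteron}/r_{proton} = 2.00.

ratio ≈ 2.00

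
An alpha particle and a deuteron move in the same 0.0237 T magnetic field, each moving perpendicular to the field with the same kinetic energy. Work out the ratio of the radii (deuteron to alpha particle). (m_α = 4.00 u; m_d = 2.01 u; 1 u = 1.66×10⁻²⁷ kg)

r = √(2mK)/(qB) ⇒ at equal K, r ∝ √m/q.
r_{deuteron}/r_{alpha particle} = 1.42.

ratio ≈ 1.42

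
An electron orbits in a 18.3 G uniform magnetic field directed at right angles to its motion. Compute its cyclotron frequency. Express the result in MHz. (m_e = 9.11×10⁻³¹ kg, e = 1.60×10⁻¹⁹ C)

f = qB/(2πm) = (1×1.60×10^-19)(1.83×10^-3) / [2π(9.11×10^-31)] = 5.12×10^7 Hz.

f ≈ 51.2 MHz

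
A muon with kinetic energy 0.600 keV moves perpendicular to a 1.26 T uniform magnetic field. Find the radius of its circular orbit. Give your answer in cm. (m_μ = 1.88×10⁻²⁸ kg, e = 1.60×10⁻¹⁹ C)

r ≈ 0.0942 cm

Convert the energy: K = 0.600 keV = 9.60×10^-17 J.
v = √(2K/m) = √(2·9.60×10^-17/1.88×10^-28) = 1.01×10^6 m/s.
r = mv/(qB) = (1.88×10^-28)(1.01×10^6) / [(1×1.60×10^-19)(1.26)] = 9.42×10^-4 m.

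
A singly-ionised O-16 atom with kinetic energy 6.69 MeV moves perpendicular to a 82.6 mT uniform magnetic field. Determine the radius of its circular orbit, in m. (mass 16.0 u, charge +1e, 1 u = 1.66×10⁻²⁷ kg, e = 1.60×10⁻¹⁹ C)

Convert the energy: K = 6.69 MeV = 1.07×10^-12 J.
v = √(2K/m) = √(2·1.07×10^-12/2.66×10^-26) = 8.98×10^6 m/s.
r = mv/(qB) = (2.66×10^-26)(8.98×10^6) / [(1×1.60×10^-19)(0.0826)] = 18.0 m.

r ≈ 18.0 m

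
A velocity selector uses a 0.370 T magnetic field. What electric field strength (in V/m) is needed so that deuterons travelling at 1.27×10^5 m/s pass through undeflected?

E ≈ 4.70×10^4 V/m

qE = qvB ⇒ E = vB = (1.27×10^5)(0.370) = 4.70×10^4 V/m.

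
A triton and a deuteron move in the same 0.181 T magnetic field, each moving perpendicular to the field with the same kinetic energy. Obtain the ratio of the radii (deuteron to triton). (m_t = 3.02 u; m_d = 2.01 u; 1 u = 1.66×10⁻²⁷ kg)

ratio ≈ 0.816

r = √(2mK)/(qB) ⇒ at equal K, r ∝ √m/q.
r_{deuteron}/r_{triton} = 0.816.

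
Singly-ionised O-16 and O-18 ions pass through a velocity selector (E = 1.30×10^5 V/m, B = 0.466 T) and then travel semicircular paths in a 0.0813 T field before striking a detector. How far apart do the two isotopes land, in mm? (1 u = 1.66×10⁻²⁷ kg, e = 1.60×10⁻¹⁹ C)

Both emerge at v = E/B₁ = 2.79×10^5 m/s.
r = mv/(qB₂), so r₁ = 0.5696 m and r₂ = 0.6408 m, giving Δr = 0.0712 m.
After a semicircle each ion lands a diameter 2r from the entry slit, so the separation is 2Δr = 0.142 m.

Δd ≈ 142 mm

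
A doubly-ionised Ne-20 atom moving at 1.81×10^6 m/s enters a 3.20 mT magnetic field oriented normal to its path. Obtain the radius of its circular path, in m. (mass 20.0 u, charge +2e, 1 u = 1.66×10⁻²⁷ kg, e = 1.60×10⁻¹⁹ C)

The magnetic force provides the centripetal force: qvB = mv²/r, so r = mv/(qB).
r = (3.32×10^-26 kg)(1.81×10^6 m/s) / [(2×1.60×10^-19 C)(3.20×10^-3 T)] = 58.7 m.

r ≈ 58.7 m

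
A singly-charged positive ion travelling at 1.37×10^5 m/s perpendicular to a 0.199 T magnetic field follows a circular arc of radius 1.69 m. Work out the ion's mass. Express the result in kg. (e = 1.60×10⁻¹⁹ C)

qvB = mv²/r ⇒ m = qBr/v.
m = (1×1.60×10^-19)(0.199)(1.69) / (1.37×10^5) = 3.93×10^-25 kg.

m ≈ 3.93×10^-25 kg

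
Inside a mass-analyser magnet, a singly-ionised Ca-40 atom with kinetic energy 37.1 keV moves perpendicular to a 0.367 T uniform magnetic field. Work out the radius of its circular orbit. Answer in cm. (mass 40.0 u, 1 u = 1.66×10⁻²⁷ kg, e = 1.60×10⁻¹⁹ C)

r ≈ 47.8 cm

Convert the energy: K = 37.1 keV = 5.94×10^-15 J.
v = √(2K/m) = √(2·5.94×10^-15/6.64×10^-26) = 4.23×10^5 m/s.
r = mv/(qB) = (6.64×10^-26)(4.23×10^5) / [(1×1.60×10^-19)(0.367)] = 0.478 m.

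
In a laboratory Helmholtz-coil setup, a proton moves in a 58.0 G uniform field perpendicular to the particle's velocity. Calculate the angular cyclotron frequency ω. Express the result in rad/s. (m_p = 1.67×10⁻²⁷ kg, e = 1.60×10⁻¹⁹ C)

ω ≈ 5.56×10^5 rad/s

ω = qB/m = (1×1.60×10^-19)(5.80×10^-3) / (1.67×10^-27) = 5.56×10^5 rad/s.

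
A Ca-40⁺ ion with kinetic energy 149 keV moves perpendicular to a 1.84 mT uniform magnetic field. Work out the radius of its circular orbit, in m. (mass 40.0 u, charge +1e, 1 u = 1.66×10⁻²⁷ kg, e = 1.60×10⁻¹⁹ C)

Convert the energy: K = 149 keV = 2.38×10^-14 J.
v = √(2K/m) = √(2·2.38×10^-14/6.64×10^-26) = 8.47×10^5 m/s.
r = mv/(qB) = (6.64×10^-26)(8.47×10^5) / [(1×1.60×10^-19)(1.84×10^-3)] = 191 m.

r ≈ 191 m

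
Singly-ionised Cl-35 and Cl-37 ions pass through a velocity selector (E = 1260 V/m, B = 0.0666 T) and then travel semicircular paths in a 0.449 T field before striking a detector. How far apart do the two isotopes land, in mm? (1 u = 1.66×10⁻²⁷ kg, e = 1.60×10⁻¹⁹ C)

Both emerge at v = E/B₁ = 1.89×10^4 m/s.
r = mv/(qB₂), so r₁ = 0.015301 m and r₂ = 0.016175 m, giving Δr = 8.74×10^-4 m.
After a semicircle each ion lands a diameter 2r from the entry slit, so the separation is 2Δr = 1.75×10^-3 m.

Δd ≈ 1.75 mm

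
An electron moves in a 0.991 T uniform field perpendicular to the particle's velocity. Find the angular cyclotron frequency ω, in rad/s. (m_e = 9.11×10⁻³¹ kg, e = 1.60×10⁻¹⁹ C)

ω ≈ 1.74×10^11 rad/s

ω = qB/m = (1×1.60×10^-19)(0.991) / (9.11×10^-31) = 1.74×10^11 rad/s.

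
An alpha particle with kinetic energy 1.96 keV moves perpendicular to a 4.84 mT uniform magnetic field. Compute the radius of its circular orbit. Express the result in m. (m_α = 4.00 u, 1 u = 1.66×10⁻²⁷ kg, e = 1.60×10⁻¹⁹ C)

r ≈ 1.32 m

Convert the energy: K = 1.96 keV = 3.14×10^-16 J.
v = √(2K/m) = √(2·3.14×10^-16/6.64×10^-27) = 3.07×10^5 m/s.
r = mv/(qB) = (6.64×10^-27)(3.07×10^5) / [(2×1.60×10^-19)(4.84×10^-3)] = 1.32 m.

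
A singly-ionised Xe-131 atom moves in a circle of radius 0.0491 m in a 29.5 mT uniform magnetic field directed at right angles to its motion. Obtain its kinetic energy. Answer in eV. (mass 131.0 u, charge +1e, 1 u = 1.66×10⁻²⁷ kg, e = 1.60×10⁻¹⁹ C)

v = qBr/m = (1×1.60×10^-19)(0.0295)(0.0491) / (2.17×10^-25) = 1070 m/s.
K = ½mv² = 0.5·(2.17×10^-25)·(1070)² = 1.23×10^-19 J = 0.772 eV.

K ≈ 0.772 eV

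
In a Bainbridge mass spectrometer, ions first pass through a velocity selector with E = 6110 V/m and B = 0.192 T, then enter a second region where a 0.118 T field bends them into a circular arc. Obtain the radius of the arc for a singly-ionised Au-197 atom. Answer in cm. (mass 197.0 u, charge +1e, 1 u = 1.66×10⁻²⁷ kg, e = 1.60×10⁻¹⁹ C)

r ≈ 55.1 cm

The selector passes v = E/B = 6110/0.192 = 3.18×10^4 m/s.
In the deflection region, r = mv/(qB₂) = (3.27×10^-25)(3.18×10^4) / [(1×1.60×10^-19)(0.118)] = 0.551 m.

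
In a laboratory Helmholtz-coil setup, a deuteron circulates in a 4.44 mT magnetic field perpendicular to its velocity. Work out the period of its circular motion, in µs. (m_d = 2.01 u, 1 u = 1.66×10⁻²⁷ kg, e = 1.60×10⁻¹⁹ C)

T ≈ 29.5 µs

The cyclotron period is independent of speed: T = 2πm/(qB).
T = 2π(3.34×10^-27) / [(1×1.60×10^-19)(4.44×10^-3)] = 2.95×10^-5 s.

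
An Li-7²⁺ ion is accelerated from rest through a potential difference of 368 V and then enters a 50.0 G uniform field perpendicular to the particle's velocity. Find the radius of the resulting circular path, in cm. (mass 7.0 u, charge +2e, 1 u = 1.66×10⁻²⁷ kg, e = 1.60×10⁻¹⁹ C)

r ≈ 103 cm

The kinetic energy gained is K = qV = (2×1.60×10^-19)(368) = 1.18×10^-16 J.
v = √(2K/m) = 1.42×10^5 m/s.
r = mv/(qB) = (1.16×10^-26)(1.42×10^5) / [(2×1.60×10^-19)(5.00×10^-3)] = 1.03 m.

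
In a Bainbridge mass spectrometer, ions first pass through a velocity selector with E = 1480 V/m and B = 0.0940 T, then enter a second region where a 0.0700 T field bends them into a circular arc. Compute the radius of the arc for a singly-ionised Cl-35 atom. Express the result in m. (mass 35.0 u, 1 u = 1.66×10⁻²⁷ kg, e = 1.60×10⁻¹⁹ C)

The selector passes v = E/B = 1480/0.0940 = 1.57×10^4 m/s.
In the deflection region, r = mv/(qB₂) = (5.81×10^-26)(1.57×10^4) / [(1×1.60×10^-19)(0.0700)] = 0.0817 m.

r ≈ 0.0817 m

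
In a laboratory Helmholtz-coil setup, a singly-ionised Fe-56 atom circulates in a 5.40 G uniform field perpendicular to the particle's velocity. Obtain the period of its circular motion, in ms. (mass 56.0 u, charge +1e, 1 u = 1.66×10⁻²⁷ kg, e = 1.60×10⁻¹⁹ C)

The cyclotron period is independent of speed: T = 2πm/(qB).
T = 2π(9.30×10^-26) / [(1×1.60×10^-19)(5.40×10^-4)] = 6.76×10^-3 s.

T ≈ 6.76 ms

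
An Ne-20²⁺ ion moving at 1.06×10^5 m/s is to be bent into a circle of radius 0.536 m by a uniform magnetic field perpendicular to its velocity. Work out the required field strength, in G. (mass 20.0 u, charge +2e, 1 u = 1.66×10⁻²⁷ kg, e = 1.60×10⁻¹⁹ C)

B ≈ 205 G

qvB = mv²/r gives B = mv/(qr).
B = (3.32×10^-26)(1.06×10^5) / [(2×1.60×10^-19)(0.536)] = 0.0205 T.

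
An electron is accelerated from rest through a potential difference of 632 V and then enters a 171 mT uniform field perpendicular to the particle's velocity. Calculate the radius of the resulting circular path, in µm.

The kinetic energy gained is K = qV = (1×1.60×10^-19)(632) = 1.01×10^-16 J.
v = √(2K/m) = 1.49×10^7 m/s.
r = mv/(qB) = (9.11×10^-31)(1.49×10^7) / [(1×1.60×10^-19)(0.171)] = 4.96×10^-4 m.

r ≈ 496 µm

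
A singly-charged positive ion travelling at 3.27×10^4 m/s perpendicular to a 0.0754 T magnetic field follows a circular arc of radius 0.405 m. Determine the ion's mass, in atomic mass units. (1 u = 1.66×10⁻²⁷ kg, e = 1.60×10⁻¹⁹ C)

qvB = mv²/r ⇒ m = qBr/v.
m = (1×1.60×10^-19)(0.0754)(0.405) / (3.27×10^4) = 1.49×10^-25 kg = 90.0 u.

m ≈ 90.0 u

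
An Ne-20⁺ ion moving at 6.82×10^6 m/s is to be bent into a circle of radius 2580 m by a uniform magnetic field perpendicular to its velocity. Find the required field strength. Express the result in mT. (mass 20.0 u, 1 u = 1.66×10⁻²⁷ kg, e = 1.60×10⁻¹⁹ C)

B ≈ 0.549 mT

qvB = mv²/r gives B = mv/(qr).
B = (3.32×10^-26)(6.82×10^6) / [(1×1.60×10^-19)(2580)] = 5.49×10^-4 T.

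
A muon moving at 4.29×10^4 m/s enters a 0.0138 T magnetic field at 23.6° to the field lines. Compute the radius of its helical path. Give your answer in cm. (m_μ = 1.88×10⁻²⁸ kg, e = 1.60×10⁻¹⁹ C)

r ≈ 0.146 cm

Only the perpendicular component v⊥ = v sin23.6° = 1.72×10^4 m/s is bent by the field.
r = m v⊥ /(qB) = (1.88×10^-28)(1.72×10^4) / [(1×1.60×10^-19)(0.0138)] = 1.46×10^-3 m.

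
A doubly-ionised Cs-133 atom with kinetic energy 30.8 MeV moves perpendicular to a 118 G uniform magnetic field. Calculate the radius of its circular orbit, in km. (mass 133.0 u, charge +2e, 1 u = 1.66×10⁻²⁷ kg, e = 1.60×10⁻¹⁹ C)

Convert the energy: K = 30.8 MeV = 4.93×10^-12 J.
v = √(2K/m) = √(2·4.93×10^-12/2.21×10^-25) = 6.68×10^6 m/s.
r = mv/(qB) = (2.21×10^-25)(6.68×10^6) / [(2×1.60×10^-19)(0.0118)] = 391 m.

r ≈ 0.391 km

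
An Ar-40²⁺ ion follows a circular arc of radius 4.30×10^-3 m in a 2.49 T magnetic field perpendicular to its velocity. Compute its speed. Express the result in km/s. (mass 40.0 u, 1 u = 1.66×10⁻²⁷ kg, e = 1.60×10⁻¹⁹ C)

From qvB = mv²/r, v = qBr/m.
v = (2×1.60×10^-19)(2.49)(4.30×10^-3) / (6.64×10^-26) = 5.16×10^4 m/s.

v ≈ 51.6 km/s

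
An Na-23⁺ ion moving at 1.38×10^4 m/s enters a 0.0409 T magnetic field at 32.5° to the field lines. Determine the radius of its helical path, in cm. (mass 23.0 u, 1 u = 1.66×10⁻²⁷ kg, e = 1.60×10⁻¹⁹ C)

r ≈ 4.33 cm

Only the perpendicular component v⊥ = v sin32.5° = 7410 m/s is bent by the field.
r = m v⊥ /(qB) = (3.82×10^-26)(7410) / [(1×1.60×10^-19)(0.0409)] = 0.0433 m.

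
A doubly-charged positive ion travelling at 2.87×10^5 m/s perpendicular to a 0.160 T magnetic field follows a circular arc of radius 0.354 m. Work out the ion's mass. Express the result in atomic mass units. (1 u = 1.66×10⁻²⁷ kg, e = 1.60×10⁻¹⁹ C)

qvB = mv²/r ⇒ m = qBr/v.
m = (2×1.60×10^-19)(0.160)(0.354) / (2.87×10^5) = 6.32×10^-26 kg = 38.0 u.

m ≈ 38.0 u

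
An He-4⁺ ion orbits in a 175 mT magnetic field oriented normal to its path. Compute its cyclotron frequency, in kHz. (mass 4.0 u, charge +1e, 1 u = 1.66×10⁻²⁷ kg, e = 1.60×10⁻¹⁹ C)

f ≈ 671 kHz

f = qB/(2πm) = (1×1.60×10^-19)(0.175) / [2π(6.64×10^-27)] = 6.71×10^5 Hz.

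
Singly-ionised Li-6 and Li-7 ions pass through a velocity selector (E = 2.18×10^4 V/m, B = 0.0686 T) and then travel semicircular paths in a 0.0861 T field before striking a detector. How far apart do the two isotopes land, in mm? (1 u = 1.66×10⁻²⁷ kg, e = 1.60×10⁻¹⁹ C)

Both emerge at v = E/B₁ = 3.18×10^5 m/s.
r = mv/(qB₂), so r₁ = 0.2298 m and r₂ = 0.2680 m, giving Δr = 0.0383 m.
After a semicircle each ion lands a diameter 2r from the entry slit, so the separation is 2Δr = 0.0766 m.

Δd ≈ 76.6 mm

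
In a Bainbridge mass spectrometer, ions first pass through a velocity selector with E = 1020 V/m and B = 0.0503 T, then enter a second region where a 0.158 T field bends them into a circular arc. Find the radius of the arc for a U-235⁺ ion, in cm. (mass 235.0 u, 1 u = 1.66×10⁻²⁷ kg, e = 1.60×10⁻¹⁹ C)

The selector passes v = E/B = 1020/0.0503 = 2.03×10^4 m/s.
In the deflection region, r = mv/(qB₂) = (3.90×10^-25)(2.03×10^4) / [(1×1.60×10^-19)(0.158)] = 0.313 m.

r ≈ 31.3 cm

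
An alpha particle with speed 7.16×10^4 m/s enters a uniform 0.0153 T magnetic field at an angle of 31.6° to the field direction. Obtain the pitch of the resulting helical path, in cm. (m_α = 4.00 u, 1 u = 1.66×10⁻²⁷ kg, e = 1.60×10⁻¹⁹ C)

The velocity component along B is v∥ = v cos31.6° = 6.10×10^4 m/s.
The cyclotron period T = 2πm/(qB) = 8.52×10^-6 s is set by m, q, B alone.
Pitch = v∥·T = (6.10×10^4)(8.52×10^-6) = 0.520 m.

pitch ≈ 52.0 cm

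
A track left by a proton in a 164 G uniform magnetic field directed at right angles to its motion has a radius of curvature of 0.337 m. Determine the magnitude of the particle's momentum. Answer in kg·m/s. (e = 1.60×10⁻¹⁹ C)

Since qvB = mv²/r, the momentum p = mv = qBr.
p = (1×1.60×10^-19)(0.0164)(0.337) = 8.84×10^-22 kg·m/s.

p ≈ 8.84×10^-22 kg·m/s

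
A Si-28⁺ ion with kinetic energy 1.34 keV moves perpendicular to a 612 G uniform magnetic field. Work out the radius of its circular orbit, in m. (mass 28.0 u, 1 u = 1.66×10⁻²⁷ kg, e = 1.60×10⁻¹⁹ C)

Convert the energy: K = 1.34 keV = 2.14×10^-16 J.
v = √(2K/m) = √(2·2.14×10^-16/4.65×10^-26) = 9.60×10^4 m/s.
r = mv/(qB) = (4.65×10^-26)(9.60×10^4) / [(1×1.60×10^-19)(0.0612)] = 0.456 m.

r ≈ 0.456 m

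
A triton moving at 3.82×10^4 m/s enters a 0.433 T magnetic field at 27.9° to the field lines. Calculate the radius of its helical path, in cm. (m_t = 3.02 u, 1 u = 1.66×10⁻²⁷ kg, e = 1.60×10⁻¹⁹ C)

r ≈ 0.129 cm

Only the perpendicular component v⊥ = v sin27.9° = 1.79×10^4 m/s is bent by the field.
r = m v⊥ /(qB) = (5.01×10^-27)(1.79×10^4) / [(1×1.60×10^-19)(0.433)] = 1.29×10^-3 m.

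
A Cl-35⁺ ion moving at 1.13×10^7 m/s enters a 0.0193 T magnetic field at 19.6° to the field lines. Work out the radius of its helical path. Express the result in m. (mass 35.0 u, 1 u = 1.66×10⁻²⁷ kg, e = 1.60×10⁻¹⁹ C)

r ≈ 71.3 m

Only the perpendicular component v⊥ = v sin19.6° = 3.79×10^6 m/s is bent by the field.
r = m v⊥ /(qB) = (5.81×10^-26)(3.79×10^6) / [(1×1.60×10^-19)(0.0193)] = 71.3 m.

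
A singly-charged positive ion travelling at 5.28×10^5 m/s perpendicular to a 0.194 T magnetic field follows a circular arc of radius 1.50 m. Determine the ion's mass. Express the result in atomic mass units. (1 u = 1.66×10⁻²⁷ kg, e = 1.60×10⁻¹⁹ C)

qvB = mv²/r ⇒ m = qBr/v.
m = (1×1.60×10^-19)(0.194)(1.50) / (5.28×10^5) = 8.82×10^-26 kg = 53.1 u.

m ≈ 53.1 u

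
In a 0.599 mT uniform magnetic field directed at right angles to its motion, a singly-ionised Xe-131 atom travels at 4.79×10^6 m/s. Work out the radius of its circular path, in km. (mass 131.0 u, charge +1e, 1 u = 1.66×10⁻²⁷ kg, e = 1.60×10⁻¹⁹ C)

r ≈ 10.9 km

The magnetic force provides the centripetal force: qvB = mv²/r, so r = mv/(qB).
r = (2.17×10^-25 kg)(4.79×10^6 m/s) / [(1×1.60×10^-19 C)(5.99×10^-4 T)] = 1.09×10^4 m.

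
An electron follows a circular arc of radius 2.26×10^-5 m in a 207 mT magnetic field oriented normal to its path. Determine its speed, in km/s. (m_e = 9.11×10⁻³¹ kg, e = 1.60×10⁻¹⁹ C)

v ≈ 822 km/s

From qvB = mv²/r, v = qBr/m.
v = (1×1.60×10^-19)(0.207)(2.26×10^-5) / (9.11×10^-31) = 8.22×10^5 m/s.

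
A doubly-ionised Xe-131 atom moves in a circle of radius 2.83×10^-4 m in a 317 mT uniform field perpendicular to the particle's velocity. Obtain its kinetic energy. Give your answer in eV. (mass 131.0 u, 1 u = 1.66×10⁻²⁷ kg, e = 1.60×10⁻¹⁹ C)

v = qBr/m = (2×1.60×10^-19)(0.317)(2.83×10^-4) / (2.17×10^-25) = 132 m/s.
K = ½mv² = 0.5·(2.17×10^-25)·(132)² = 1.89×10^-21 J = 0.0118 eV.

K ≈ 0.0118 eV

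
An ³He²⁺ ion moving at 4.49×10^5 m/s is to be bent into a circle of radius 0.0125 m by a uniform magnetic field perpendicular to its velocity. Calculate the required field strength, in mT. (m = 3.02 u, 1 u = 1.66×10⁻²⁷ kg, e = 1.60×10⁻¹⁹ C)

B ≈ 563 mT

qvB = mv²/r gives B = mv/(qr).
B = (5.01×10^-27)(4.49×10^5) / [(2×1.60×10^-19)(0.0125)] = 0.563 T.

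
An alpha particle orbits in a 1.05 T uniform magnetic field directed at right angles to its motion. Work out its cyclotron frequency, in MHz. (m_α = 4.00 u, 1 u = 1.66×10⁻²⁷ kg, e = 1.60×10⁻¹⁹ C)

f ≈ 8.05 MHz

f = qB/(2πm) = (2×1.60×10^-19)(1.05) / [2π(6.64×10^-27)] = 8.05×10^6 Hz.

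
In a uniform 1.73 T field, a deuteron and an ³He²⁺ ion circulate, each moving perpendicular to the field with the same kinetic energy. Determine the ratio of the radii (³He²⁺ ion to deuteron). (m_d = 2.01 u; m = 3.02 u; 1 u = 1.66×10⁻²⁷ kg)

ratio ≈ 0.613

r = √(2mK)/(qB) ⇒ at equal K, r ∝ √m/q.
r_{³He²⁺ ion}/r_{deuteron} = 0.613.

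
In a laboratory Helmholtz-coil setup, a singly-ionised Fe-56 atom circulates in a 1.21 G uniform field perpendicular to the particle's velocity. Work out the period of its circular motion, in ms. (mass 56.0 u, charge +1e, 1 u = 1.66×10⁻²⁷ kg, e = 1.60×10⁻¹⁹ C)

The cyclotron period is independent of speed: T = 2πm/(qB).
T = 2π(9.30×10^-26) / [(1×1.60×10^-19)(1.21×10^-4)] = 0.0302 s.

T ≈ 30.2 ms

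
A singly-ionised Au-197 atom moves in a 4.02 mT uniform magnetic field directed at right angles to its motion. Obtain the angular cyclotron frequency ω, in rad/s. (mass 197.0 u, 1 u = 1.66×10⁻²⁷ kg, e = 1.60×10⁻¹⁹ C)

ω = qB/m = (1×1.60×10^-19)(4.02×10^-3) / (3.27×10^-25) = 1970 rad/s.

ω ≈ 1970 rad/s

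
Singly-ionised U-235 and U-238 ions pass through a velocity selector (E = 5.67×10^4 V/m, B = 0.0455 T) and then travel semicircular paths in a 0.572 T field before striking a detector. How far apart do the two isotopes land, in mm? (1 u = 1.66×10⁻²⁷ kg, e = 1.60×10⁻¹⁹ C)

Both emerge at v = E/B₁ = 1.25×10^6 m/s.
r = mv/(qB₂), so r₁ = 5.3117 m and r₂ = 5.3795 m, giving Δr = 0.0678 m.
After a semicircle each ion lands a diameter 2r from the entry slit, so the separation is 2Δr = 0.136 m.

Δd ≈ 136 mm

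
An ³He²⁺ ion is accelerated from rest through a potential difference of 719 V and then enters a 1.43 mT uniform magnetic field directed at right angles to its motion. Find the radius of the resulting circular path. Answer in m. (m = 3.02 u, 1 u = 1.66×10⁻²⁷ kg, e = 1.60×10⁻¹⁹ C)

The kinetic energy gained is K = qV = (2×1.60×10^-19)(719) = 2.30×10^-16 J.
v = √(2K/m) = 3.03×10^5 m/s.
r = mv/(qB) = (5.01×10^-27)(3.03×10^5) / [(2×1.60×10^-19)(1.43×10^-3)] = 3.32 m.

r ≈ 3.32 m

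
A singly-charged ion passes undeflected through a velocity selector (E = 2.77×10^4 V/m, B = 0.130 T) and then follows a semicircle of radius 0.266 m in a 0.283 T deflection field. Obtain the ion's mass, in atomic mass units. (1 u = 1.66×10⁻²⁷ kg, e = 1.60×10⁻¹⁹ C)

v = E/B₁ = 2.13×10^5 m/s.
From r = mv/(qB₂), m = qB₂r/v = (1×1.60×10^-19)(0.283)(0.266) / (2.13×10^5) = 5.65×10^-26 kg.
In atomic mass units: m = 5.65×10^-26 / 1.66×10^-27 = 34.1 u.

m ≈ 34.1 u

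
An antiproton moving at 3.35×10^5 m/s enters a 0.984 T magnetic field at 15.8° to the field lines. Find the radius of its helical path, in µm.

Only the perpendicular component v⊥ = v sin15.8° = 9.12×10^4 m/s is bent by the field.
r = m v⊥ /(qB) = (1.67×10^-27)(9.12×10^4) / [(1×1.60×10^-19)(0.984)] = 9.68×10^-4 m.

r ≈ 968 µm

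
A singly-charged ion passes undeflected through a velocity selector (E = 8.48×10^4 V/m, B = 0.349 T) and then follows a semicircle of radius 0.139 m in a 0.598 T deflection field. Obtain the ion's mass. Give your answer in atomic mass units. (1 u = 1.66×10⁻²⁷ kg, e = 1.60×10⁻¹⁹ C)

m ≈ 33.0 u

v = E/B₁ = 2.43×10^5 m/s.
From r = mv/(qB₂), m = qB₂r/v = (1×1.60×10^-19)(0.598)(0.139) / (2.43×10^5) = 5.47×10^-26 kg.
In atomic mass units: m = 5.47×10^-26 / 1.66×10^-27 = 33.0 u.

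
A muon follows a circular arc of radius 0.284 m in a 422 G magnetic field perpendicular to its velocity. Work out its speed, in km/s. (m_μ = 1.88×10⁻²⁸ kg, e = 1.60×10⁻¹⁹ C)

v ≈ 10200 km/s

From qvB = mv²/r, v = qBr/m.
v = (1×1.60×10^-19)(0.0422)(0.284) / (1.88×10^-28) = 1.02×10^7 m/s.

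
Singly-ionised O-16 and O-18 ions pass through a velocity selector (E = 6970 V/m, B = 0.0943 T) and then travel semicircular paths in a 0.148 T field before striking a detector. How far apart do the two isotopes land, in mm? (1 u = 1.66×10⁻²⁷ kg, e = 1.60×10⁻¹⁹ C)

Both emerge at v = E/B₁ = 7.39×10^4 m/s.
r = mv/(qB₂), so r₁ = 0.0829 m and r₂ = 0.0933 m, giving Δr = 0.0104 m.
After a semicircle each ion lands a diameter 2r from the entry slit, so the separation is 2Δr = 0.0207 m.

Δd ≈ 20.7 mm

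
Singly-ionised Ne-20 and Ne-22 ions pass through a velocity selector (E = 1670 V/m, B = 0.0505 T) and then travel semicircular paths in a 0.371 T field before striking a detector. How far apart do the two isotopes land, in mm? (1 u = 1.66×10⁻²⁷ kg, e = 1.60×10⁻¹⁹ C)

Both emerge at v = E/B₁ = 3.31×10^4 m/s.
r = mv/(qB₂), so r₁ = 0.01850 m and r₂ = 0.02035 m, giving Δr = 1.85×10^-3 m.
After a semicircle each ion lands a diameter 2r from the entry slit, so the separation is 2Δr = 3.70×10^-3 m.

Δd ≈ 3.70 mm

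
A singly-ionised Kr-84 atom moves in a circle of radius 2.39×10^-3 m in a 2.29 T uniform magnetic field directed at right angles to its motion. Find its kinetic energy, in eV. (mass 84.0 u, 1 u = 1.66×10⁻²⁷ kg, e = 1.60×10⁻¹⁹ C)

K ≈ 17.2 eV

v = qBr/m = (1×1.60×10^-19)(2.29)(2.39×10^-3) / (1.39×10^-25) = 6280 m/s.
K = ½mv² = 0.5·(1.39×10^-25)·(6280)² = 2.75×10^-18 J = 17.2 eV.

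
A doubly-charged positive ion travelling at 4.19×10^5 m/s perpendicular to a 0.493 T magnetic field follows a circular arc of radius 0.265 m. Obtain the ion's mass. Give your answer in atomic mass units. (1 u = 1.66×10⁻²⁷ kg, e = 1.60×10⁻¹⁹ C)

qvB = mv²/r ⇒ m = qBr/v.
m = (2×1.60×10^-19)(0.493)(0.265) / (4.19×10^5) = 9.98×10^-26 kg = 60.1 u.

m ≈ 60.1 u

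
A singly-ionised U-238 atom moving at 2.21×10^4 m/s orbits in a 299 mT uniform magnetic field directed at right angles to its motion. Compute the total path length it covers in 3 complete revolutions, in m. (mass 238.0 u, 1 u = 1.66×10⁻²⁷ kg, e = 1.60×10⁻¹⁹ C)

r = mv/(qB) = 0.183 m, so one revolution covers 2πr = 1.15 m.
In 3 revolutions: L = 3·2πr = 3.44 m.

L ≈ 3.44 m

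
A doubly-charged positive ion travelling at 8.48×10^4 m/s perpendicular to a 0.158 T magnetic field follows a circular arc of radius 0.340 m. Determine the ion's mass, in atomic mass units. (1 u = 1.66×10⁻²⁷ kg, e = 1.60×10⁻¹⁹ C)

qvB = mv²/r ⇒ m = qBr/v.
m = (2×1.60×10^-19)(0.158)(0.340) / (8.48×10^4) = 2.03×10^-25 kg = 122 u.

m ≈ 122 u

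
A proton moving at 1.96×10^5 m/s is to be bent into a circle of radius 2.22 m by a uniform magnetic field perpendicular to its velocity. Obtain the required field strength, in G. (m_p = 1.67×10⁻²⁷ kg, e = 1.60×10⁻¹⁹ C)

B ≈ 9.22 G

qvB = mv²/r gives B = mv/(qr).
B = (1.67×10^-27)(1.96×10^5) / [(1×1.60×10^-19)(2.22)] = 9.22×10^-4 T.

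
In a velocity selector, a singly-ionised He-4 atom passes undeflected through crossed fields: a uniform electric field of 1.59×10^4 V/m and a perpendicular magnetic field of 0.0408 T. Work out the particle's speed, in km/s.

For zero net force, qE = qvB, so v = E/B.
v = (1.59×10^4) / (0.0408) = 3.90×10^5 m/s.

v ≈ 390 km/s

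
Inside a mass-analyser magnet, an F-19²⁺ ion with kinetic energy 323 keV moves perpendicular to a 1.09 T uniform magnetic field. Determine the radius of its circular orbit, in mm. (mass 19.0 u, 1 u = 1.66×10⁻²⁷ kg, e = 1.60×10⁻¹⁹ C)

Convert the energy: K = 323 keV = 5.17×10^-14 J.
v = √(2K/m) = √(2·5.17×10^-14/3.15×10^-26) = 1.81×10^6 m/s.
r = mv/(qB) = (3.15×10^-26)(1.81×10^6) / [(2×1.60×10^-19)(1.09)] = 0.164 m.

r ≈ 164 mm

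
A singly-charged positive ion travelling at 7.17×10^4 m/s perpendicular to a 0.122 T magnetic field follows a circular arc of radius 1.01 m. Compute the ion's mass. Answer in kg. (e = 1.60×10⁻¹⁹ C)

m ≈ 2.75×10^-25 kg

qvB = mv²/r ⇒ m = qBr/v.
m = (1×1.60×10^-19)(0.122)(1.01) / (7.17×10^4) = 2.75×10^-25 kg.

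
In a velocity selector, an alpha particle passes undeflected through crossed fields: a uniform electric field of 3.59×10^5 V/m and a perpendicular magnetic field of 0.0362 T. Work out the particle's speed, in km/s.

v ≈ 9920 km/s

For zero net force, qE = qvB, so v = E/B.
v = (3.59×10^5) / (0.0362) = 9.92×10^6 m/s.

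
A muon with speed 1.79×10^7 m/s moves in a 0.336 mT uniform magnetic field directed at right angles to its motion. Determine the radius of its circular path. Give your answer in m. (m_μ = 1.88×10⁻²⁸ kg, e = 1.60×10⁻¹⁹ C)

The magnetic force provides the centripetal force: qvB = mv²/r, so r = mv/(qB).
r = (1.88×10^-28 kg)(1.79×10^7 m/s) / [(1×1.60×10^-19 C)(3.36×10^-4 T)] = 62.6 m.

r ≈ 62.6 m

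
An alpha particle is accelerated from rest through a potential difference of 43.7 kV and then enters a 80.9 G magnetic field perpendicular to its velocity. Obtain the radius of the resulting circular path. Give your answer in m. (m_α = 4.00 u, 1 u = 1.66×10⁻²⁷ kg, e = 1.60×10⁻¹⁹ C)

r ≈ 5.26 m

The kinetic energy gained is K = qV = (2×1.60×10^-19)(4.37×10^4) = 1.40×10^-14 J.
v = √(2K/m) = 2.05×10^6 m/s.
r = mv/(qB) = (6.64×10^-27)(2.05×10^6) / [(2×1.60×10^-19)(8.09×10^-3)] = 5.26 m.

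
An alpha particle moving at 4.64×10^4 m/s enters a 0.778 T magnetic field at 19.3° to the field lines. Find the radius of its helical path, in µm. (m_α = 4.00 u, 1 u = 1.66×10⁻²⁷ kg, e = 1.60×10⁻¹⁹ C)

Only the perpendicular component v⊥ = v sin19.3° = 1.53×10^4 m/s is bent by the field.
r = m v⊥ /(qB) = (6.64×10^-27)(1.53×10^4) / [(2×1.60×10^-19)(0.778)] = 4.09×10^-4 m.

r ≈ 409 µm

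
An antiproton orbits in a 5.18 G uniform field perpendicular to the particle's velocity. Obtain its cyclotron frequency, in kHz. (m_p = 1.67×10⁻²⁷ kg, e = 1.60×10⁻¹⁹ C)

f = qB/(2πm) = (1×1.60×10^-19)(5.18×10^-4) / [2π(1.67×10^-27)] = 7900 Hz.

f ≈ 7.90 kHz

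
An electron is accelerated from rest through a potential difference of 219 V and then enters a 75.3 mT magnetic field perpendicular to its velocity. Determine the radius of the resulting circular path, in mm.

r ≈ 0.663 mm

The kinetic energy gained is K = qV = (1×1.60×10^-19)(219) = 3.50×10^-17 J.
v = √(2K/m) = 8.77×10^6 m/s.
r = mv/(qB) = (9.11×10^-31)(8.77×10^6) / [(1×1.60×10^-19)(0.0753)] = 6.63×10^-4 m.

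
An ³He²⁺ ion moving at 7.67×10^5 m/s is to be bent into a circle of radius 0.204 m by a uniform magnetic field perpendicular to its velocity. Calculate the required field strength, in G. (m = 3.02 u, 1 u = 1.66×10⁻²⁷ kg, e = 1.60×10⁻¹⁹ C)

B ≈ 589 G

qvB = mv²/r gives B = mv/(qr).
B = (5.01×10^-27)(7.67×10^5) / [(2×1.60×10^-19)(0.204)] = 0.0589 T.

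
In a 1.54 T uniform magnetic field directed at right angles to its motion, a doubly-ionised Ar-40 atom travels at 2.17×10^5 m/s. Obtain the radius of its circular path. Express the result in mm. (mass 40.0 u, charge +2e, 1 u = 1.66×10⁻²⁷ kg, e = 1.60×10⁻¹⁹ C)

The magnetic force provides the centripetal force: qvB = mv²/r, so r = mv/(qB).
r = (6.64×10^-26 kg)(2.17×10^5 m/s) / [(2×1.60×10^-19 C)(1.54 T)] = 0.0292 m.

r ≈ 29.2 mm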